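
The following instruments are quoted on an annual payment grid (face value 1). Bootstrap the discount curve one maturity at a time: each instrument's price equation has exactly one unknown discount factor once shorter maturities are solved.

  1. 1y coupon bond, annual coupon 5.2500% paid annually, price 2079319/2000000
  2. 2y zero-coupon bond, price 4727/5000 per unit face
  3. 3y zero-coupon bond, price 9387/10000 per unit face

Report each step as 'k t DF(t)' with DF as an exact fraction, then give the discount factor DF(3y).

step 1 [1y] bond c/1=21/400: DF=(2079319/2000000 − 21/400·(0))/(1+21/400) = 4939/5000 ≈ 0.987800
step 2 [2y] zero: DF = P = 4727/5000 ≈ 0.945400
step 3 [3y] zero: DF = P = 9387/10000 ≈ 0.938700

1 1 4939/5000
2 2 4727/5000
3 3 9387/10000
DF(3y) = 9387/10000 ≈ 0.938700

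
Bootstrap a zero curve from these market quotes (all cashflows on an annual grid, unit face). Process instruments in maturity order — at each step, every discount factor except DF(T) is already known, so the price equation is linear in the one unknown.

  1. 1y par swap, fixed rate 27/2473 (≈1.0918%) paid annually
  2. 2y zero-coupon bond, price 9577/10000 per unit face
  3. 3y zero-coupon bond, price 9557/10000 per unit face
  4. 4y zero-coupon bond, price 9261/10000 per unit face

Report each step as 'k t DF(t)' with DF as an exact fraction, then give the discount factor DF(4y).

step 1 [1y] swap r/1=27/2473: DF=(1 − 27/2473·(0))/(1+27/2473) = 2473/2500 ≈ 0.989200
step 2 [2y] zero: DF = P = 9577/10000 ≈ 0.957700
step 3 [3y] zero: DF = P = 9557/10000 ≈ 0.955700
step 4 [4y] zero: DF = P = 9261/10000 ≈ 0.926100

1 1 2473/2500
2 2 9577/10000
3 3 9557/10000
4 4 9261/10000
DF(4y) = 9261/10000 ≈ 0.926100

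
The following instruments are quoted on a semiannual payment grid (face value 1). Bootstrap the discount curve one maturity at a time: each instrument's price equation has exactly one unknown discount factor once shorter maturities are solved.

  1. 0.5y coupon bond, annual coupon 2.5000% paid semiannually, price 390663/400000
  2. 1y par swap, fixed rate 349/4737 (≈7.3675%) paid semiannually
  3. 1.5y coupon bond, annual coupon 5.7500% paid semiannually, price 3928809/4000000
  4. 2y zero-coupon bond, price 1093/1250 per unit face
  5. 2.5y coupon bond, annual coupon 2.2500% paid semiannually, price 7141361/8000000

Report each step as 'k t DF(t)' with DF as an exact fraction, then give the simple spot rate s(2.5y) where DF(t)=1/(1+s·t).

1 1/2 4823/5000
2 1 4651/5000
3 3/2 4509/5000
4 2 1093/1250
5 5/2 8419/10000
s(2.5y) = (1/(8419/10000) − 1)/(5/2) = 3162/42095 ≈ 7.5116%

step 1 [0.5y] bond c/2=1/80: DF=(390663/400000 − 1/80·(0))/(1+1/80) = 4823/5000 ≈ 0.964600
step 2 [1y] swap r/2=349/9474: DF=(1 − 349/9474·(0.964600))/(1+349/9474) = 4651/5000 ≈ 0.930200
step 3 [1.5y] bond c/2=23/800: DF=(3928809/4000000 − 23/800·(0.964600+0.930200))/(1+23/800) = 4509/5000 ≈ 0.901800
step 4 [2y] zero: DF = P = 1093/1250 ≈ 0.874400
step 5 [2.5y] bond c/2=9/800: DF=(7141361/8000000 − 9/800·(0.964600+0.930200+0.901800+0.874400))/(1+9/800) = 8419/10000 ≈ 0.841900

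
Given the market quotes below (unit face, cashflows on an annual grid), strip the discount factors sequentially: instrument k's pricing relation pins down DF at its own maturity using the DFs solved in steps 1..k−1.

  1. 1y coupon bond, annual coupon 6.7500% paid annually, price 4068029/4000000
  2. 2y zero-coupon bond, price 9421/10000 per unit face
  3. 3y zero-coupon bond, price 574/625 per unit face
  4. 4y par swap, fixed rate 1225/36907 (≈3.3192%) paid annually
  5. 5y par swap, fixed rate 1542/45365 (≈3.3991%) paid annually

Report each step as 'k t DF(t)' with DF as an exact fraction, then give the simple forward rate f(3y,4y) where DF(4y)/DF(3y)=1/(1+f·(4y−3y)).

1 1 9527/10000
2 2 9421/10000
3 3 574/625
4 4 351/400
5 5 4229/5000
f(3y,4y) = ((574/625)/(351/400) − 1)/(1) = 409/8775 ≈ 4.6610%

step 1 [1y] bond c/1=27/400: DF=(4068029/4000000 − 27/400·(0))/(1+27/400) = 9527/10000 ≈ 0.952700
step 2 [2y] zero: DF = P = 9421/10000 ≈ 0.942100
step 3 [3y] zero: DF = P = 574/625 ≈ 0.918400
step 4 [4y] swap r/1=1225/36907: DF=(1 − 1225/36907·(0.952700+0.942100+0.918400))/(1+1225/36907) = 351/400 ≈ 0.877500
step 5 [5y] swap r/1=1542/45365: DF=(1 − 1542/45365·(0.952700+0.942100+0.918400+0.877500))/(1+1542/45365) = 4229/5000 ≈ 0.845800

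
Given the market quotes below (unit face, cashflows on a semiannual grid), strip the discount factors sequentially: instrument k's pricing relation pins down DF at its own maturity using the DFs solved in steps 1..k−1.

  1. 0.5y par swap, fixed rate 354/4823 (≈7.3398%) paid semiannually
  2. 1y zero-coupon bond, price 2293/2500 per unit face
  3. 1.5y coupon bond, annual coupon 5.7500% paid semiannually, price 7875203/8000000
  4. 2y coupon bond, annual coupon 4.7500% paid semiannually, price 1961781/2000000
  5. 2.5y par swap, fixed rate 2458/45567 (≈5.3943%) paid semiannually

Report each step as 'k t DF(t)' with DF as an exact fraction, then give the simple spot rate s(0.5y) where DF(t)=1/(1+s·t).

1 1/2 4823/5000
2 1 2293/2500
3 3/2 9043/10000
4 2 1787/2000
5 5/2 8771/10000
s(0.5y) = (1/(4823/5000) − 1)/(1/2) = 354/4823 ≈ 7.3398%

step 1 [0.5y] swap r/2=177/4823: DF=(1 − 177/4823·(0))/(1+177/4823) = 4823/5000 ≈ 0.964600
step 2 [1y] zero: DF = P = 2293/2500 ≈ 0.917200
step 3 [1.5y] bond c/2=23/800: DF=(7875203/8000000 − 23/800·(0.964600+0.917200))/(1+23/800) = 9043/10000 ≈ 0.904300
step 4 [2y] bond c/2=19/800: DF=(1961781/2000000 − 19/800·(0.964600+0.917200+0.904300))/(1+19/800) = 1787/2000 ≈ 0.893500
step 5 [2.5y] swap r/2=1229/45567: DF=(1 − 1229/45567·(0.964600+0.917200+0.904300+0.893500))/(1+1229/45567) = 8771/10000 ≈ 0.877100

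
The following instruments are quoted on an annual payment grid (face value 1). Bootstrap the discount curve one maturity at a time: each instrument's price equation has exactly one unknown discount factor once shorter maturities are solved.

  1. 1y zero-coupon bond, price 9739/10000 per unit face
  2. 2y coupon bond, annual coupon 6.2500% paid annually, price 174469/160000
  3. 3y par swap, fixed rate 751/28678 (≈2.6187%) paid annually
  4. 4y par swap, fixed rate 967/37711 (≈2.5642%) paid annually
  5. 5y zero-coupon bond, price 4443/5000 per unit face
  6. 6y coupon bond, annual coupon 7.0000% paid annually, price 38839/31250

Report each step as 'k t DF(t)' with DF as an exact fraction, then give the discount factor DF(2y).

step 1 [1y] zero: DF = P = 9739/10000 ≈ 0.973900
step 2 [2y] bond c/1=1/16: DF=(174469/160000 − 1/16·(0.973900))/(1+1/16) = 969/1000 ≈ 0.969000
step 3 [3y] swap r/1=751/28678: DF=(1 − 751/28678·(0.973900+0.969000))/(1+751/28678) = 9249/10000 ≈ 0.924900
step 4 [4y] swap r/1=967/37711: DF=(1 − 967/37711·(0.973900+0.969000+0.924900))/(1+967/37711) = 9033/10000 ≈ 0.903300
step 5 [5y] zero: DF = P = 4443/5000 ≈ 0.888600
step 6 [6y] bond c/1=7/100: DF=(38839/31250 − 7/100·(0.973900+0.969000+0.924900+0.903300+0.888600))/(1+7/100) = 8567/10000 ≈ 0.856700

1 1 9739/10000
2 2 969/1000
3 3 9249/10000
4 4 9033/10000
5 5 4443/5000
6 6 8567/10000
DF(2y) = 969/1000 ≈ 0.969000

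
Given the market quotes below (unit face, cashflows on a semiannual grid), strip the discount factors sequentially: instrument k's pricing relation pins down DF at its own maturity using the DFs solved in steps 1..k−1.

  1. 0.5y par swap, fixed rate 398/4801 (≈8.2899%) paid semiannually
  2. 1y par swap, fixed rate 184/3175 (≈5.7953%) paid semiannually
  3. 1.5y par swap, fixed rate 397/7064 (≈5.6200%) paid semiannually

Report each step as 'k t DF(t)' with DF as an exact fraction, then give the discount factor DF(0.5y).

1 1/2 4801/5000
2 1 1181/1250
3 3/2 4603/5000
DF(0.5y) = 4801/5000 ≈ 0.960200

step 1 [0.5y] swap r/2=199/4801: DF=(1 − 199/4801·(0))/(1+199/4801) = 4801/5000 ≈ 0.960200
step 2 [1y] swap r/2=92/3175: DF=(1 − 92/3175·(0.960200))/(1+92/3175) = 1181/1250 ≈ 0.944800
step 3 [1.5y] swap r/2=397/14128: DF=(1 − 397/14128·(0.960200+0.944800))/(1+397/14128) = 4603/5000 ≈ 0.920600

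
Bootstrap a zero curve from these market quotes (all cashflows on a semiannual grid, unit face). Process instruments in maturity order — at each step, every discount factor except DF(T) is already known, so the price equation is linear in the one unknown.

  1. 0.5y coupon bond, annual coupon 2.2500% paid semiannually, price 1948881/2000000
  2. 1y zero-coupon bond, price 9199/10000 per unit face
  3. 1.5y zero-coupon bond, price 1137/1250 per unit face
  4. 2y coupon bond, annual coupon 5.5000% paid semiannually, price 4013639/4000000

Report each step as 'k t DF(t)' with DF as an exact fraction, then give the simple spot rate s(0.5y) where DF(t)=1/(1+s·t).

1 1/2 2409/2500
2 1 9199/10000
3 3/2 1137/1250
4 2 4509/5000
s(0.5y) = (1/(2409/2500) − 1)/(1/2) = 182/2409 ≈ 7.5550%

step 1 [0.5y] bond c/2=9/800: DF=(1948881/2000000 − 9/800·(0))/(1+9/800) = 2409/2500 ≈ 0.963600
step 2 [1y] zero: DF = P = 9199/10000 ≈ 0.919900
step 3 [1.5y] zero: DF = P = 1137/1250 ≈ 0.909600
step 4 [2y] bond c/2=11/400: DF=(4013639/4000000 − 11/400·(0.963600+0.919900+0.909600))/(1+11/400) = 4509/5000 ≈ 0.901800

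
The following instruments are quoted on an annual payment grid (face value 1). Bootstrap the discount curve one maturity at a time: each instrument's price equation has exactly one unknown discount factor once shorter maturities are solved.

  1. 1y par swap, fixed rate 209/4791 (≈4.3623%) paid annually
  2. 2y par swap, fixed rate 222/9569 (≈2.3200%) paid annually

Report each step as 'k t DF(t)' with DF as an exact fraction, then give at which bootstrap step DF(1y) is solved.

1 1 4791/5000
2 2 2389/2500
DF(1y) is solved at step 1

step 1 [1y] swap r/1=209/4791: DF=(1 − 209/4791·(0))/(1+209/4791) = 4791/5000 ≈ 0.958200
step 2 [2y] swap r/1=222/9569: DF=(1 − 222/9569·(0.958200))/(1+222/9569) = 2389/2500 ≈ 0.955600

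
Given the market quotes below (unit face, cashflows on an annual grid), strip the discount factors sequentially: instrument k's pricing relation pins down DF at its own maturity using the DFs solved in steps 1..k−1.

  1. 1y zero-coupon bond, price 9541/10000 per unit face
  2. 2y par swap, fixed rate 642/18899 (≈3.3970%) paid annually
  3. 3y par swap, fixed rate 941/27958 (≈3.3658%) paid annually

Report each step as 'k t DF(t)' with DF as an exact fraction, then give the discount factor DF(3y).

1 1 9541/10000
2 2 4679/5000
3 3 9059/10000
DF(3y) = 9059/10000 ≈ 0.905900

step 1 [1y] zero: DF = P = 9541/10000 ≈ 0.954100
step 2 [2y] swap r/1=642/18899: DF=(1 − 642/18899·(0.954100))/(1+642/18899) = 4679/5000 ≈ 0.935800
step 3 [3y] swap r/1=941/27958: DF=(1 − 941/27958·(0.954100+0.935800))/(1+941/27958) = 9059/10000 ≈ 0.905900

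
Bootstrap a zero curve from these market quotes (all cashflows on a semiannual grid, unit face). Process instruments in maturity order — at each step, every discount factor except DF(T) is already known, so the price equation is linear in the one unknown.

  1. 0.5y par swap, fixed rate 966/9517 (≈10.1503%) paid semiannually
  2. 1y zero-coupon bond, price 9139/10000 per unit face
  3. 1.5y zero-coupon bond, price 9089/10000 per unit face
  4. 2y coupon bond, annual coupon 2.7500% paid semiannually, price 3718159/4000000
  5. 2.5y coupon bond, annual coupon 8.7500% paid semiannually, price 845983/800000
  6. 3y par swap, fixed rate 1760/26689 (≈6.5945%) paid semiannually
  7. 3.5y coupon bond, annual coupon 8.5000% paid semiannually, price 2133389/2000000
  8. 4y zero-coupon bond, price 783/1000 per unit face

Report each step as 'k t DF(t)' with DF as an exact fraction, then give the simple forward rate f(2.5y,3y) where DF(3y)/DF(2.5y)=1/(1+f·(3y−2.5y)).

1 1/2 9517/10000
2 1 9139/10000
3 3/2 9089/10000
4 2 8793/10000
5 5/2 43/50
6 3 103/125
7 7/2 1007/1250
8 4 783/1000
f(2.5y,3y) = ((43/50)/(103/125) − 1)/(1/2) = 9/103 ≈ 8.7379%

step 1 [0.5y] swap r/2=483/9517: DF=(1 − 483/9517·(0))/(1+483/9517) = 9517/10000 ≈ 0.951700
step 2 [1y] zero: DF = P = 9139/10000 ≈ 0.913900
step 3 [1.5y] zero: DF = P = 9089/10000 ≈ 0.908900
step 4 [2y] bond c/2=11/800: DF=(3718159/4000000 − 11/800·(0.951700+0.913900+0.908900))/(1+11/800) = 8793/10000 ≈ 0.879300
step 5 [2.5y] bond c/2=7/160: DF=(845983/800000 − 7/160·(0.951700+0.913900+0.908900+0.879300))/(1+7/160) = 43/50 ≈ 0.860000
step 6 [3y] swap r/2=880/26689: DF=(1 − 880/26689·(0.951700+0.913900+0.908900+0.879300+0.860000))/(1+880/26689) = 103/125 ≈ 0.824000
step 7 [3.5y] bond c/2=17/400: DF=(2133389/2000000 − 17/400·(0.951700+0.913900+0.908900+0.879300+0.860000+0.824000))/(1+17/400) = 1007/1250 ≈ 0.805600
step 8 [4y] zero: DF = P = 783/1000 ≈ 0.783000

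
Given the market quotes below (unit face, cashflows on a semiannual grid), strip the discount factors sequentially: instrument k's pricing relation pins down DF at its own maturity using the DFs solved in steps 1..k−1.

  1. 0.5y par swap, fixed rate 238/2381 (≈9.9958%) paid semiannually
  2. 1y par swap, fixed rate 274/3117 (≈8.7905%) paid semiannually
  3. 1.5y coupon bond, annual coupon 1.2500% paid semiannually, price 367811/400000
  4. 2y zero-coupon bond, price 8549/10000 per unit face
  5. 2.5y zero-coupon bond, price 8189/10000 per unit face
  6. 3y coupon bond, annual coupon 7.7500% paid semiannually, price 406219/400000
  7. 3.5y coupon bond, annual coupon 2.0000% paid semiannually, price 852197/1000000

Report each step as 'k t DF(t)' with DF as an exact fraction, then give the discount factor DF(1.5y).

1 1/2 2381/2500
2 1 4589/5000
3 3/2 4511/5000
4 2 8549/10000
5 5/2 8189/10000
6 3 4059/5000
7 7/2 7917/10000
DF(1.5y) = 4511/5000 ≈ 0.902200

step 1 [0.5y] swap r/2=119/2381: DF=(1 − 119/2381·(0))/(1+119/2381) = 2381/2500 ≈ 0.952400
step 2 [1y] swap r/2=137/3117: DF=(1 − 137/3117·(0.952400))/(1+137/3117) = 4589/5000 ≈ 0.917800
step 3 [1.5y] bond c/2=1/160: DF=(367811/400000 − 1/160·(0.952400+0.917800))/(1+1/160) = 4511/5000 ≈ 0.902200
step 4 [2y] zero: DF = P = 8549/10000 ≈ 0.854900
step 5 [2.5y] zero: DF = P = 8189/10000 ≈ 0.818900
step 6 [3y] bond c/2=31/800: DF=(406219/400000 − 31/800·(0.952400+0.917800+0.902200+0.854900+0.818900))/(1+31/800) = 4059/5000 ≈ 0.811800
step 7 [3.5y] bond c/2=1/100: DF=(852197/1000000 − 1/100·(0.952400+0.917800+0.902200+0.854900+0.818900+0.811800))/(1+1/100) = 7917/10000 ≈ 0.791700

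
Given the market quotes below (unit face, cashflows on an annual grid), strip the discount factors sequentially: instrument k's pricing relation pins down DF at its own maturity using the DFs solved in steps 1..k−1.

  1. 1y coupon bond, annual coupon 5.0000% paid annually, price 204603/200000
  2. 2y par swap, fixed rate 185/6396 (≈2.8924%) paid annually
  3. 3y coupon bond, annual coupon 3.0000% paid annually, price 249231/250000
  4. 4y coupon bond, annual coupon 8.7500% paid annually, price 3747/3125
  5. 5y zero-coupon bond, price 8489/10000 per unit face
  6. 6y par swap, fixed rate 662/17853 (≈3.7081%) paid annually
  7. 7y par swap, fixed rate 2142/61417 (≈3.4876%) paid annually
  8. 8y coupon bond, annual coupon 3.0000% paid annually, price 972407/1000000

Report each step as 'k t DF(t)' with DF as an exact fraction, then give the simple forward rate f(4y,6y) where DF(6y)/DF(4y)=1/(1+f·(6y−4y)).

step 1 [1y] bond c/1=1/20: DF=(204603/200000 − 1/20·(0))/(1+1/20) = 9743/10000 ≈ 0.974300
step 2 [2y] swap r/1=185/6396: DF=(1 − 185/6396·(0.974300))/(1+185/6396) = 1889/2000 ≈ 0.944500
step 3 [3y] bond c/1=3/100: DF=(249231/250000 − 3/100·(0.974300+0.944500))/(1+3/100) = 114/125 ≈ 0.912000
step 4 [4y] bond c/1=7/80: DF=(3747/3125 − 7/80·(0.974300+0.944500+0.912000))/(1+7/80) = 2187/2500 ≈ 0.874800
step 5 [5y] zero: DF = P = 8489/10000 ≈ 0.848900
step 6 [6y] swap r/1=662/17853: DF=(1 − 662/17853·(0.974300+0.944500+0.912000+0.874800+0.848900))/(1+662/17853) = 4007/5000 ≈ 0.801400
step 7 [7y] swap r/1=2142/61417: DF=(1 − 2142/61417·(0.974300+0.944500+0.912000+0.874800+0.848900+0.801400))/(1+2142/61417) = 3929/5000 ≈ 0.785800
step 8 [8y] bond c/1=3/100: DF=(972407/1000000 − 3/100·(0.974300+0.944500+0.912000+0.874800+0.848900+0.801400+0.785800))/(1+3/100) = 1913/2500 ≈ 0.765200

1 1 9743/10000
2 2 1889/2000
3 3 114/125
4 4 2187/2500
5 5 8489/10000
6 6 4007/5000
7 7 3929/5000
8 8 1913/2500
f(4y,6y) = ((2187/2500)/(4007/5000) − 1)/(2) = 367/8014 ≈ 4.5795%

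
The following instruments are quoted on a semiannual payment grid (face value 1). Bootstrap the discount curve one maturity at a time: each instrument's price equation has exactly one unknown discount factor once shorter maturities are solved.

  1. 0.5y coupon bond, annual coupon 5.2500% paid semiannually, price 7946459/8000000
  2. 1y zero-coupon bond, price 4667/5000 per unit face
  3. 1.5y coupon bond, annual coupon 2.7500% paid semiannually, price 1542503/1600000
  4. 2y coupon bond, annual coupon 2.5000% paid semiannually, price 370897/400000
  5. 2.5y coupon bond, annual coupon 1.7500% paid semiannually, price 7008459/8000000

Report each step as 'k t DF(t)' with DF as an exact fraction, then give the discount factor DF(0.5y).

step 1 [0.5y] bond c/2=21/800: DF=(7946459/8000000 − 21/800·(0))/(1+21/800) = 9679/10000 ≈ 0.967900
step 2 [1y] zero: DF = P = 4667/5000 ≈ 0.933400
step 3 [1.5y] bond c/2=11/800: DF=(1542503/1600000 − 11/800·(0.967900+0.933400))/(1+11/800) = 2313/2500 ≈ 0.925200
step 4 [2y] bond c/2=1/80: DF=(370897/400000 − 1/80·(0.967900+0.933400+0.925200))/(1+1/80) = 8809/10000 ≈ 0.880900
step 5 [2.5y] bond c/2=7/800: DF=(7008459/8000000 − 7/800·(0.967900+0.933400+0.925200+0.880900))/(1+7/800) = 8363/10000 ≈ 0.836300

1 1/2 9679/10000
2 1 4667/5000
3 3/2 2313/2500
4 2 8809/10000
5 5/2 8363/10000
DF(0.5y) = 9679/10000 ≈ 0.967900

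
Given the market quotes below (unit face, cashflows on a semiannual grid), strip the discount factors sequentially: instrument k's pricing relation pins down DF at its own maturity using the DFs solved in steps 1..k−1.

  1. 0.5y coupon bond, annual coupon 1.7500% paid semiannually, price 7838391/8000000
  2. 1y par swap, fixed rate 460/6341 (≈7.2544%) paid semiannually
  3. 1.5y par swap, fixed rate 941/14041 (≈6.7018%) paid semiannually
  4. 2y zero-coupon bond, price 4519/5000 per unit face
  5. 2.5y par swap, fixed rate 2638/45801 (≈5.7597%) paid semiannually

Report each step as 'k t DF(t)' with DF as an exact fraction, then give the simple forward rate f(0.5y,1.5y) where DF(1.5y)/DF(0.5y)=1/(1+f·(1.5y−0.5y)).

step 1 [0.5y] bond c/2=7/800: DF=(7838391/8000000 − 7/800·(0))/(1+7/800) = 9713/10000 ≈ 0.971300
step 2 [1y] swap r/2=230/6341: DF=(1 − 230/6341·(0.971300))/(1+230/6341) = 931/1000 ≈ 0.931000
step 3 [1.5y] swap r/2=941/28082: DF=(1 − 941/28082·(0.971300+0.931000))/(1+941/28082) = 9059/10000 ≈ 0.905900
step 4 [2y] zero: DF = P = 4519/5000 ≈ 0.903800
step 5 [2.5y] swap r/2=1319/45801: DF=(1 − 1319/45801·(0.971300+0.931000+0.905900+0.903800))/(1+1319/45801) = 8681/10000 ≈ 0.868100

1 1/2 9713/10000
2 1 931/1000
3 3/2 9059/10000
4 2 4519/5000
5 5/2 8681/10000
f(0.5y,1.5y) = ((9713/10000)/(9059/10000) − 1)/(1) = 654/9059 ≈ 7.2193%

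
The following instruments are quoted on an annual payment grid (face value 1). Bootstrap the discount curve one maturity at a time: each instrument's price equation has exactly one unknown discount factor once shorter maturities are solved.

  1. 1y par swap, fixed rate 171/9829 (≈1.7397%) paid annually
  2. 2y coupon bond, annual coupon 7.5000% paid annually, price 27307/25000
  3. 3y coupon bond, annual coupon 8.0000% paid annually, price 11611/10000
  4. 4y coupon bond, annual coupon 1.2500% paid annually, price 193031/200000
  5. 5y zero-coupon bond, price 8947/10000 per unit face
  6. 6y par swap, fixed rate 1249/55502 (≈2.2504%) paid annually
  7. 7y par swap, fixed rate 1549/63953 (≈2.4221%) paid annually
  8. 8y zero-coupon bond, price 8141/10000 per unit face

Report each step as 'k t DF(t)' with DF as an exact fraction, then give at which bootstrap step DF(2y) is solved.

step 1 [1y] swap r/1=171/9829: DF=(1 − 171/9829·(0))/(1+171/9829) = 9829/10000 ≈ 0.982900
step 2 [2y] bond c/1=3/40: DF=(27307/25000 − 3/40·(0.982900))/(1+3/40) = 379/400 ≈ 0.947500
step 3 [3y] bond c/1=2/25: DF=(11611/10000 − 2/25·(0.982900+0.947500))/(1+2/25) = 9321/10000 ≈ 0.932100
step 4 [4y] bond c/1=1/80: DF=(193031/200000 − 1/80·(0.982900+0.947500+0.932100))/(1+1/80) = 9179/10000 ≈ 0.917900
step 5 [5y] zero: DF = P = 8947/10000 ≈ 0.894700
step 6 [6y] swap r/1=1249/55502: DF=(1 − 1249/55502·(0.982900+0.947500+0.932100+0.917900+0.894700))/(1+1249/55502) = 8751/10000 ≈ 0.875100
step 7 [7y] swap r/1=1549/63953: DF=(1 − 1549/63953·(0.982900+0.947500+0.932100+0.917900+0.894700+0.875100))/(1+1549/63953) = 8451/10000 ≈ 0.845100
step 8 [8y] zero: DF = P = 8141/10000 ≈ 0.814100

1 1 9829/10000
2 2 379/400
3 3 9321/10000
4 4 9179/10000
5 5 8947/10000
6 6 8751/10000
7 7 8451/10000
8 8 8141/10000
DF(2y) is solved at step 2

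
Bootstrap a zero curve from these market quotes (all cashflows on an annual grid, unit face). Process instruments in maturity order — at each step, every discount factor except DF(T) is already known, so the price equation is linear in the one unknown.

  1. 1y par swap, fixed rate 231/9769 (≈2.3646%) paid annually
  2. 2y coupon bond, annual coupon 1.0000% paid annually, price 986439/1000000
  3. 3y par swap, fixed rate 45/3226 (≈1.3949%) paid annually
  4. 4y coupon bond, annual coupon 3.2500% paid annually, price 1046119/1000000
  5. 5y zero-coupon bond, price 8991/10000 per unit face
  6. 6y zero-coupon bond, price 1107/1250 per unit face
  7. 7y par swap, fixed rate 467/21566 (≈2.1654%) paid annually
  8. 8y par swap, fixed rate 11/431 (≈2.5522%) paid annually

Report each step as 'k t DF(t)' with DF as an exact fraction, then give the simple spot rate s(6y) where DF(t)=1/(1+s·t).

1 1 9769/10000
2 2 967/1000
3 3 1919/2000
4 4 4609/5000
5 5 8991/10000
6 6 1107/1250
7 7 8599/10000
8 8 8141/10000
s(6y) = (1/(1107/1250) − 1)/(6) = 143/6642 ≈ 2.1530%

step 1 [1y] swap r/1=231/9769: DF=(1 − 231/9769·(0))/(1+231/9769) = 9769/10000 ≈ 0.976900
step 2 [2y] bond c/1=1/100: DF=(986439/1000000 − 1/100·(0.976900))/(1+1/100) = 967/1000 ≈ 0.967000
step 3 [3y] swap r/1=45/3226: DF=(1 − 45/3226·(0.976900+0.967000))/(1+45/3226) = 1919/2000 ≈ 0.959500
step 4 [4y] bond c/1=13/400: DF=(1046119/1000000 − 13/400·(0.976900+0.967000+0.959500))/(1+13/400) = 4609/5000 ≈ 0.921800
step 5 [5y] zero: DF = P = 8991/10000 ≈ 0.899100
step 6 [6y] zero: DF = P = 1107/1250 ≈ 0.885600
step 7 [7y] swap r/1=467/21566: DF=(1 − 467/21566·(0.976900+0.967000+0.959500+0.921800+0.899100+0.885600))/(1+467/21566) = 8599/10000 ≈ 0.859900
step 8 [8y] swap r/1=11/431: DF=(1 − 11/431·(0.976900+0.967000+0.959500+0.921800+0.899100+0.885600+0.859900))/(1+11/431) = 8141/10000 ≈ 0.814100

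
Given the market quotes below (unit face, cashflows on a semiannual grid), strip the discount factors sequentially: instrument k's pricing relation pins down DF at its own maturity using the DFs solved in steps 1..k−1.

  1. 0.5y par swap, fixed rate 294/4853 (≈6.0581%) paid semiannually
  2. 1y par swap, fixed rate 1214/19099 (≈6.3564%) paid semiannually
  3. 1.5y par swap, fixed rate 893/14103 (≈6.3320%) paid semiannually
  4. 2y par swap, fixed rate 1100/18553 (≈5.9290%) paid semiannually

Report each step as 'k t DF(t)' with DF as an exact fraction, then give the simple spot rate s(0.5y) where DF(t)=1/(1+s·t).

1 1/2 4853/5000
2 1 9393/10000
3 3/2 9107/10000
4 2 89/100
s(0.5y) = (1/(4853/5000) − 1)/(1/2) = 294/4853 ≈ 6.0581%

step 1 [0.5y] swap r/2=147/4853: DF=(1 − 147/4853·(0))/(1+147/4853) = 4853/5000 ≈ 0.970600
step 2 [1y] swap r/2=607/19099: DF=(1 − 607/19099·(0.970600))/(1+607/19099) = 9393/10000 ≈ 0.939300
step 3 [1.5y] swap r/2=893/28206: DF=(1 − 893/28206·(0.970600+0.939300))/(1+893/28206) = 9107/10000 ≈ 0.910700
step 4 [2y] swap r/2=550/18553: DF=(1 − 550/18553·(0.970600+0.939300+0.910700))/(1+550/18553) = 89/100 ≈ 0.890000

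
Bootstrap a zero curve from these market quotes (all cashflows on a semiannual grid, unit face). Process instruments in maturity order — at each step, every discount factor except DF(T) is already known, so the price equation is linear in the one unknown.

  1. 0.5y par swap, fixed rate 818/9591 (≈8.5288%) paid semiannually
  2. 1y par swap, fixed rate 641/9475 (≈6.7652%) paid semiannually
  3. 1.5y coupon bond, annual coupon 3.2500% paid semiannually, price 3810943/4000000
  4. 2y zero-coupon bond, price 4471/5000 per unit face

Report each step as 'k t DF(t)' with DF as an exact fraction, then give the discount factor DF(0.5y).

step 1 [0.5y] swap r/2=409/9591: DF=(1 − 409/9591·(0))/(1+409/9591) = 9591/10000 ≈ 0.959100
step 2 [1y] swap r/2=641/18950: DF=(1 − 641/18950·(0.959100))/(1+641/18950) = 9359/10000 ≈ 0.935900
step 3 [1.5y] bond c/2=13/800: DF=(3810943/4000000 − 13/800·(0.959100+0.935900))/(1+13/800) = 567/625 ≈ 0.907200
step 4 [2y] zero: DF = P = 4471/5000 ≈ 0.894200

1 1/2 9591/10000
2 1 9359/10000
3 3/2 567/625
4 2 4471/5000
DF(0.5y) = 9591/10000 ≈ 0.959100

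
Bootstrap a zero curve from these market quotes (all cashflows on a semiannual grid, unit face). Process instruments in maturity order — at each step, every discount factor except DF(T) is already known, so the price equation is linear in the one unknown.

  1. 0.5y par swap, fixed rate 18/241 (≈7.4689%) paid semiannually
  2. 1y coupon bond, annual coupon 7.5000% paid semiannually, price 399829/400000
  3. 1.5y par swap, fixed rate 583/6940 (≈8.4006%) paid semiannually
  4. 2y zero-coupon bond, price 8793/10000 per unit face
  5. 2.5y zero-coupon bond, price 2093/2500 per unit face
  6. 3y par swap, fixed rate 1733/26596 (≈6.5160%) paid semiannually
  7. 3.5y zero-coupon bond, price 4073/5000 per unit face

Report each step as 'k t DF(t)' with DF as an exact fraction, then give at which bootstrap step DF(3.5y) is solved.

1 1/2 241/250
2 1 4643/5000
3 3/2 4417/5000
4 2 8793/10000
5 5/2 2093/2500
6 3 8267/10000
7 7/2 4073/5000
DF(3.5y) is solved at step 7

step 1 [0.5y] swap r/2=9/241: DF=(1 − 9/241·(0))/(1+9/241) = 241/250 ≈ 0.964000
step 2 [1y] bond c/2=3/80: DF=(399829/400000 − 3/80·(0.964000))/(1+3/80) = 4643/5000 ≈ 0.928600
step 3 [1.5y] swap r/2=583/13880: DF=(1 − 583/13880·(0.964000+0.928600))/(1+583/13880) = 4417/5000 ≈ 0.883400
step 4 [2y] zero: DF = P = 8793/10000 ≈ 0.879300
step 5 [2.5y] zero: DF = P = 2093/2500 ≈ 0.837200
step 6 [3y] swap r/2=1733/53192: DF=(1 − 1733/53192·(0.964000+0.928600+0.883400+0.879300+0.837200))/(1+1733/53192) = 8267/10000 ≈ 0.826700
step 7 [3.5y] zero: DF = P = 4073/5000 ≈ 0.814600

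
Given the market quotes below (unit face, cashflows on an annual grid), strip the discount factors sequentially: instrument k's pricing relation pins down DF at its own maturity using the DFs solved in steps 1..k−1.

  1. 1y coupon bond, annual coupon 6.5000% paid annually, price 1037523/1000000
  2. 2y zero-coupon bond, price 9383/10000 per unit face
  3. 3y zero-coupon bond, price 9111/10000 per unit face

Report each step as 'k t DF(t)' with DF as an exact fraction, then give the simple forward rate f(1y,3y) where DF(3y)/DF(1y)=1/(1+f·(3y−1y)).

step 1 [1y] bond c/1=13/200: DF=(1037523/1000000 − 13/200·(0))/(1+13/200) = 4871/5000 ≈ 0.974200
step 2 [2y] zero: DF = P = 9383/10000 ≈ 0.938300
step 3 [3y] zero: DF = P = 9111/10000 ≈ 0.911100

1 1 4871/5000
2 2 9383/10000
3 3 9111/10000
f(1y,3y) = ((4871/5000)/(9111/10000) − 1)/(2) = 631/18222 ≈ 3.4628%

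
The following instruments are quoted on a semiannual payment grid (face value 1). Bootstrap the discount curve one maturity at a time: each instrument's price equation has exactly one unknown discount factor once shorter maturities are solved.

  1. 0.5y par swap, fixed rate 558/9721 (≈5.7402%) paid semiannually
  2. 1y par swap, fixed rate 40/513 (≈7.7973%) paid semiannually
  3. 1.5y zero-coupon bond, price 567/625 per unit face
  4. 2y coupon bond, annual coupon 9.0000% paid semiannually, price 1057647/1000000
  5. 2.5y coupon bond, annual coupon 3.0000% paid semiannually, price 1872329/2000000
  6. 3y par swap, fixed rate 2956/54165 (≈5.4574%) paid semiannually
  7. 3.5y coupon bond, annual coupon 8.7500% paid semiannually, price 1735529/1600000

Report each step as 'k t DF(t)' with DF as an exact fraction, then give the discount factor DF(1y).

1 1/2 9721/10000
2 1 463/500
3 3/2 567/625
4 2 8913/10000
5 5/2 8677/10000
6 3 4261/5000
7 7/2 4061/5000
DF(1y) = 463/500 ≈ 0.926000

step 1 [0.5y] swap r/2=279/9721: DF=(1 − 279/9721·(0))/(1+279/9721) = 9721/10000 ≈ 0.972100
step 2 [1y] swap r/2=20/513: DF=(1 − 20/513·(0.972100))/(1+20/513) = 463/500 ≈ 0.926000
step 3 [1.5y] zero: DF = P = 567/625 ≈ 0.907200
step 4 [2y] bond c/2=9/200: DF=(1057647/1000000 − 9/200·(0.972100+0.926000+0.907200))/(1+9/200) = 8913/10000 ≈ 0.891300
step 5 [2.5y] bond c/2=3/200: DF=(1872329/2000000 − 3/200·(0.972100+0.926000+0.907200+0.891300))/(1+3/200) = 8677/10000 ≈ 0.867700
step 6 [3y] swap r/2=1478/54165: DF=(1 − 1478/54165·(0.972100+0.926000+0.907200+0.891300+0.867700))/(1+1478/54165) = 4261/5000 ≈ 0.852200
step 7 [3.5y] bond c/2=7/160: DF=(1735529/1600000 − 7/160·(0.972100+0.926000+0.907200+0.891300+0.867700+0.852200))/(1+7/160) = 4061/5000 ≈ 0.812200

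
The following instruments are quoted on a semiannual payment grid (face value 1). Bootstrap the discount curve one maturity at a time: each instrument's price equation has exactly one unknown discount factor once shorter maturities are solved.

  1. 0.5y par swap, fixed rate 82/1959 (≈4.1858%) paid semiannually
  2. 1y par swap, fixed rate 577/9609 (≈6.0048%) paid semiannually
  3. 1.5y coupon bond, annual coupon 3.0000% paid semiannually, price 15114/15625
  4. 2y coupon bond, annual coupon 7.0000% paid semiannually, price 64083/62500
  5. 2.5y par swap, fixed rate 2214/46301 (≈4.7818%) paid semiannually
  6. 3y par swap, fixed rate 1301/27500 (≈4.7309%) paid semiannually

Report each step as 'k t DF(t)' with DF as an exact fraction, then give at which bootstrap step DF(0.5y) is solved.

step 1 [0.5y] swap r/2=41/1959: DF=(1 − 41/1959·(0))/(1+41/1959) = 1959/2000 ≈ 0.979500
step 2 [1y] swap r/2=577/19218: DF=(1 − 577/19218·(0.979500))/(1+577/19218) = 9423/10000 ≈ 0.942300
step 3 [1.5y] bond c/2=3/200: DF=(15114/15625 − 3/200·(0.979500+0.942300))/(1+3/200) = 4623/5000 ≈ 0.924600
step 4 [2y] bond c/2=7/200: DF=(64083/62500 − 7/200·(0.979500+0.942300+0.924600))/(1+7/200) = 559/625 ≈ 0.894400
step 5 [2.5y] swap r/2=1107/46301: DF=(1 − 1107/46301·(0.979500+0.942300+0.924600+0.894400))/(1+1107/46301) = 8893/10000 ≈ 0.889300
step 6 [3y] swap r/2=1301/55000: DF=(1 − 1301/55000·(0.979500+0.942300+0.924600+0.894400+0.889300))/(1+1301/55000) = 8699/10000 ≈ 0.869900

1 1/2 1959/2000
2 1 9423/10000
3 3/2 4623/5000
4 2 559/625
5 5/2 8893/10000
6 3 8699/10000
DF(0.5y) is solved at step 1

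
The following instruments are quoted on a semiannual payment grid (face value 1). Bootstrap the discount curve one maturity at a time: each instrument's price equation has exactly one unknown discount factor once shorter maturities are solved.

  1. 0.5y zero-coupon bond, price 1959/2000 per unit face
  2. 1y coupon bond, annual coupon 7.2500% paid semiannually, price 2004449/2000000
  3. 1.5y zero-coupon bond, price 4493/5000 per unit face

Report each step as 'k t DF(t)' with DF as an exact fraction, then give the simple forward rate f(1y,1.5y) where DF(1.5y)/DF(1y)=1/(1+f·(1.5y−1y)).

step 1 [0.5y] zero: DF = P = 1959/2000 ≈ 0.979500
step 2 [1y] bond c/2=29/800: DF=(2004449/2000000 − 29/800·(0.979500))/(1+29/800) = 9329/10000 ≈ 0.932900
step 3 [1.5y] zero: DF = P = 4493/5000 ≈ 0.898600

1 1/2 1959/2000
2 1 9329/10000
3 3/2 4493/5000
f(1y,1.5y) = ((9329/10000)/(4493/5000) − 1)/(1/2) = 343/4493 ≈ 7.6341%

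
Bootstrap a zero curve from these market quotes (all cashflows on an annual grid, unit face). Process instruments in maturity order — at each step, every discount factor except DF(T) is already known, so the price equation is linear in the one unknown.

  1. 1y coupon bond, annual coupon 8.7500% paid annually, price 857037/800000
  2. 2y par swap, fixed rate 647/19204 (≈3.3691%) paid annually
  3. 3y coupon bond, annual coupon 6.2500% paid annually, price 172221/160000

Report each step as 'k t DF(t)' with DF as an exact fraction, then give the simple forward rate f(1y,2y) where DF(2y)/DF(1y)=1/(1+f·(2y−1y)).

step 1 [1y] bond c/1=7/80: DF=(857037/800000 − 7/80·(0))/(1+7/80) = 9851/10000 ≈ 0.985100
step 2 [2y] swap r/1=647/19204: DF=(1 − 647/19204·(0.985100))/(1+647/19204) = 9353/10000 ≈ 0.935300
step 3 [3y] bond c/1=1/16: DF=(172221/160000 − 1/16·(0.985100+0.935300))/(1+1/16) = 9001/10000 ≈ 0.900100

1 1 9851/10000
2 2 9353/10000
3 3 9001/10000
f(1y,2y) = ((9851/10000)/(9353/10000) − 1)/(1) = 498/9353 ≈ 5.3245%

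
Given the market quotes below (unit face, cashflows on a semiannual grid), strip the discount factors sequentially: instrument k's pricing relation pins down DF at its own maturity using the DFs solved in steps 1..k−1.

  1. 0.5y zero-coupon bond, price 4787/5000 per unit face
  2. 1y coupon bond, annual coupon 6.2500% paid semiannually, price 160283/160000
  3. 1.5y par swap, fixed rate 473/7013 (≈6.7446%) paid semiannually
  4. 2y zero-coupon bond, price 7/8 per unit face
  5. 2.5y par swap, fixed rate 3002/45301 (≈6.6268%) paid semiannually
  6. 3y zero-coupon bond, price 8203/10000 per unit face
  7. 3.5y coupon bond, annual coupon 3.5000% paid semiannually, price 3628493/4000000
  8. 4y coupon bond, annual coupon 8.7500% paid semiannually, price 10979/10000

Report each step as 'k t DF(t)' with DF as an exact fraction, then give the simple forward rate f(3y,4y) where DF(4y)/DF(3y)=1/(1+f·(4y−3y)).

1 1/2 4787/5000
2 1 589/625
3 3/2 4527/5000
4 2 7/8
5 5/2 8499/10000
6 3 8203/10000
7 7/2 1599/2000
8 4 7941/10000
f(3y,4y) = ((8203/10000)/(7941/10000) − 1)/(1) = 262/7941 ≈ 3.2993%

step 1 [0.5y] zero: DF = P = 4787/5000 ≈ 0.957400
step 2 [1y] bond c/2=1/32: DF=(160283/160000 − 1/32·(0.957400))/(1+1/32) = 589/625 ≈ 0.942400
step 3 [1.5y] swap r/2=473/14026: DF=(1 − 473/14026·(0.957400+0.942400))/(1+473/14026) = 4527/5000 ≈ 0.905400
step 4 [2y] zero: DF = P = 7/8 ≈ 0.875000
step 5 [2.5y] swap r/2=1501/45301: DF=(1 − 1501/45301·(0.957400+0.942400+0.905400+0.875000))/(1+1501/45301) = 8499/10000 ≈ 0.849900
step 6 [3y] zero: DF = P = 8203/10000 ≈ 0.820300
step 7 [3.5y] bond c/2=7/400: DF=(3628493/4000000 − 7/400·(0.957400+0.942400+0.905400+0.875000+0.849900+0.820300))/(1+7/400) = 1599/2000 ≈ 0.799500
step 8 [4y] bond c/2=7/160: DF=(10979/10000 − 7/160·(0.957400+0.942400+0.905400+0.875000+0.849900+0.820300+0.799500))/(1+7/160) = 7941/10000 ≈ 0.794100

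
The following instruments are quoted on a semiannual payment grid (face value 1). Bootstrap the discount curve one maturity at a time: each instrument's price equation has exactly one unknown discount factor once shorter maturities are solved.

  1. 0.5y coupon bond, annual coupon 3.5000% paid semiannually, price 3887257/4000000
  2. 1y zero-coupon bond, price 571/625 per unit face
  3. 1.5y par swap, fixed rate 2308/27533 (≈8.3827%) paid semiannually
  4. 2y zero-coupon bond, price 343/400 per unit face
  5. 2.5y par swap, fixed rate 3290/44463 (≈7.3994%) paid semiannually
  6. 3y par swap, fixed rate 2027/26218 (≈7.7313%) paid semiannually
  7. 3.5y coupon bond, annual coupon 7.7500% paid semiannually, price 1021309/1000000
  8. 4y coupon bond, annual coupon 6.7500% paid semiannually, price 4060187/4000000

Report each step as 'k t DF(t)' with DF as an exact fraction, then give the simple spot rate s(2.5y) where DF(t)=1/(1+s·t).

1 1/2 9551/10000
2 1 571/625
3 3/2 4423/5000
4 2 343/400
5 5/2 1671/2000
6 3 7973/10000
7 7/2 1969/2500
8 4 157/200
s(2.5y) = (1/(1671/2000) − 1)/(5/2) = 658/8355 ≈ 7.8755%

step 1 [0.5y] bond c/2=7/400: DF=(3887257/4000000 − 7/400·(0))/(1+7/400) = 9551/10000 ≈ 0.955100
step 2 [1y] zero: DF = P = 571/625 ≈ 0.913600
step 3 [1.5y] swap r/2=1154/27533: DF=(1 − 1154/27533·(0.955100+0.913600))/(1+1154/27533) = 4423/5000 ≈ 0.884600
step 4 [2y] zero: DF = P = 343/400 ≈ 0.857500
step 5 [2.5y] swap r/2=1645/44463: DF=(1 − 1645/44463·(0.955100+0.913600+0.884600+0.857500))/(1+1645/44463) = 1671/2000 ≈ 0.835500
step 6 [3y] swap r/2=2027/52436: DF=(1 − 2027/52436·(0.955100+0.913600+0.884600+0.857500+0.835500))/(1+2027/52436) = 7973/10000 ≈ 0.797300
step 7 [3.5y] bond c/2=31/800: DF=(1021309/1000000 − 31/800·(0.955100+0.913600+0.884600+0.857500+0.835500+0.797300))/(1+31/800) = 1969/2500 ≈ 0.787600
step 8 [4y] bond c/2=27/800: DF=(4060187/4000000 − 27/800·(0.955100+0.913600+0.884600+0.857500+0.835500+0.797300+0.787600))/(1+27/800) = 157/200 ≈ 0.785000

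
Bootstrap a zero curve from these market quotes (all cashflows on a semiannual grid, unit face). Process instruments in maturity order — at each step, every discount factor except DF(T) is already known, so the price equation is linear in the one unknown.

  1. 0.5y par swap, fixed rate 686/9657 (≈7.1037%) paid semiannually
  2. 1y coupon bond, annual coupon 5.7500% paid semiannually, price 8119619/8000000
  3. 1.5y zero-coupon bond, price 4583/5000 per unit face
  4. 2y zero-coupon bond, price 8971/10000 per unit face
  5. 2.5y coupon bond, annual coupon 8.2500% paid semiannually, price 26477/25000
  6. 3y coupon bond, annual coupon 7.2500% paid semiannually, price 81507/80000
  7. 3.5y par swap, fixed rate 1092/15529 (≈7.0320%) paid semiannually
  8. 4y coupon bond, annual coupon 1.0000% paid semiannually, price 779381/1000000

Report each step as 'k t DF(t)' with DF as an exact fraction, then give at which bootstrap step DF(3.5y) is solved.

step 1 [0.5y] swap r/2=343/9657: DF=(1 − 343/9657·(0))/(1+343/9657) = 9657/10000 ≈ 0.965700
step 2 [1y] bond c/2=23/800: DF=(8119619/8000000 − 23/800·(0.965700))/(1+23/800) = 2399/2500 ≈ 0.959600
step 3 [1.5y] zero: DF = P = 4583/5000 ≈ 0.916600
step 4 [2y] zero: DF = P = 8971/10000 ≈ 0.897100
step 5 [2.5y] bond c/2=33/800: DF=(26477/25000 − 33/800·(0.965700+0.959600+0.916600+0.897100))/(1+33/800) = 869/1000 ≈ 0.869000
step 6 [3y] bond c/2=29/800: DF=(81507/80000 − 29/800·(0.965700+0.959600+0.916600+0.897100+0.869000))/(1+29/800) = 411/500 ≈ 0.822000
step 7 [3.5y] swap r/2=546/15529: DF=(1 − 546/15529·(0.965700+0.959600+0.916600+0.897100+0.869000+0.822000))/(1+546/15529) = 977/1250 ≈ 0.781600
step 8 [4y] bond c/2=1/200: DF=(779381/1000000 − 1/200·(0.965700+0.959600+0.916600+0.897100+0.869000+0.822000+0.781600))/(1+1/200) = 3723/5000 ≈ 0.744600

1 1/2 9657/10000
2 1 2399/2500
3 3/2 4583/5000
4 2 8971/10000
5 5/2 869/1000
6 3 411/500
7 7/2 977/1250
8 4 3723/5000
DF(3.5y) is solved at step 7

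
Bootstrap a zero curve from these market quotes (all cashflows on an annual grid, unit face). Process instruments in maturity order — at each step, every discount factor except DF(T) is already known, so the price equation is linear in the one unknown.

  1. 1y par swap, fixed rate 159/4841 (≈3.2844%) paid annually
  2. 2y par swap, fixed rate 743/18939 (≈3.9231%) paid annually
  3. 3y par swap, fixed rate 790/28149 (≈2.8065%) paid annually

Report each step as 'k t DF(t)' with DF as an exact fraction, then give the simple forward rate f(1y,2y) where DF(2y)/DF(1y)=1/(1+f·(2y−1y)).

1 1 4841/5000
2 2 9257/10000
3 3 921/1000
f(1y,2y) = ((4841/5000)/(9257/10000) − 1)/(1) = 425/9257 ≈ 4.5911%

step 1 [1y] swap r/1=159/4841: DF=(1 − 159/4841·(0))/(1+159/4841) = 4841/5000 ≈ 0.968200
step 2 [2y] swap r/1=743/18939: DF=(1 − 743/18939·(0.968200))/(1+743/18939) = 9257/10000 ≈ 0.925700
step 3 [3y] swap r/1=790/28149: DF=(1 − 790/28149·(0.968200+0.925700))/(1+790/28149) = 921/1000 ≈ 0.921000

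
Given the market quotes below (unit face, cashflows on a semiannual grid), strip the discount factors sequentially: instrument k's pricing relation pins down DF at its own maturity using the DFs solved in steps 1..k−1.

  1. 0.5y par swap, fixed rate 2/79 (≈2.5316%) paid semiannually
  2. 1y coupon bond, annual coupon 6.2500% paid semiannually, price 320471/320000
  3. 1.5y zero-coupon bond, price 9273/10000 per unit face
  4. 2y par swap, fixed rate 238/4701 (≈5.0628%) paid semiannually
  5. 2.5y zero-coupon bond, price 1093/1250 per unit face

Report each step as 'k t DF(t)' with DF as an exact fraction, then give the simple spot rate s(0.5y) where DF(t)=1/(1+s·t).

1 1/2 79/80
2 1 2353/2500
3 3/2 9273/10000
4 2 1131/1250
5 5/2 1093/1250
s(0.5y) = (1/(79/80) − 1)/(1/2) = 2/79 ≈ 2.5316%

step 1 [0.5y] swap r/2=1/79: DF=(1 − 1/79·(0))/(1+1/79) = 79/80 ≈ 0.987500
step 2 [1y] bond c/2=1/32: DF=(320471/320000 − 1/32·(0.987500))/(1+1/32) = 2353/2500 ≈ 0.941200
step 3 [1.5y] zero: DF = P = 9273/10000 ≈ 0.927300
step 4 [2y] swap r/2=119/4701: DF=(1 − 119/4701·(0.987500+0.941200+0.927300))/(1+119/4701) = 1131/1250 ≈ 0.904800
step 5 [2.5y] zero: DF = P = 1093/1250 ≈ 0.874400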